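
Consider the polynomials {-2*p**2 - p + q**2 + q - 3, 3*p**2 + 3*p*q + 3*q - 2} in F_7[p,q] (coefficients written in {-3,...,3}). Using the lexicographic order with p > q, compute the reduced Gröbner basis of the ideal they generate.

f_1 = -2*p**2 - p + q**2 + q - 3, LT = p**2.
f_2 = 3*p**2 + 3*p*q + 3*q - 2, LT = p**2.

S(f_1,f_2): lcm = p**2. S = -p*q - 3*p + 3*q**2 + 2*q + 1.
  reduce S modulo (f_1, f_2):
  remainder -p*q - 3*p + 3*q**2 + 2*q + 1 ≠ 0; add g_3 = -p*q - 3*p + 3*q**2 + 2*q + 1 to the basis.

S(f_1,g_3): lcm = p**2*q. S = -3*p**2 + 3*p*q**2 - p*q + p + 3*q**3 + 3*q**2 - 2*q.
  reduce S modulo (f_1, f_2, g_3):
  remainder p - 2*q**3 + 2*q**2 - 3*q - 2 ≠ 0; add g_4 = p - 2*q**3 + 2*q**2 - 3*q - 2 to the basis.

S(f_1,g_4): lcm = p**2. S = 2*p*q**3 - 2*p*q**2 + 3*p*q - p + 3*q**2 + 3*q - 2.
  reduce S modulo (f_1, f_2, g_3, g_4):
  remainder -q**4 - 2*q**3 + 3*q**2 - q + 1 ≠ 0; add g_5 = -q**4 - 2*q**3 + 3*q**2 - q + 1 to the basis.

The other S-polynomials (S(f_2,g_3), S(f_2,g_4), S(g_3,g_4), S(f_1,g_5), S(f_2,g_5), S(g_3,g_5), S(g_4,g_5)) all reduce to 0 modulo the current basis, so we have a Gröbner basis.
Inter-reduce: drop elements whose leading term is divisible by another's, tail-reduce, and make monic.

G = {p - 2*q**3 + 2*q**2 - 3*q - 2, q**4 + 2*q**3 - 3*q**2 + q - 1}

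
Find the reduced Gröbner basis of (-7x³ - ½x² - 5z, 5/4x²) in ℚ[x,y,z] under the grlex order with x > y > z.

G = {x², z}

f_1 = -7x³ - ½x² - 5z, LT = x³.
f_2 = 5/4x², LT = x².

S(f_1,f_2): lcm = x³. S = 1/14x² + 5/7z.
  leading term x²: subtract (2/35)·f_2 from 1/14x² + 5/7z → 5/7z
  leading term z: no divisor's leading term divides it; move 5/7z to the remainder.
  remainder 5/7z ≠ 0; add g_3 = 5/7z to the basis.

The other S-polynomials (S(f_1,g_3), S(f_2,g_3)) all reduce to 0 modulo the current basis, so we have a Gröbner basis.
Inter-reduce: drop elements whose leading term is divisible by another's, tail-reduce, and make monic.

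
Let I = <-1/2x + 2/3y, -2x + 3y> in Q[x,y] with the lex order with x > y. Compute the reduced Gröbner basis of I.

G = {x, y}

f_1 = -1/2x + 2/3y, LT = x.
f_2 = -2x + 3y, LT = x.

S(f_1,f_2): lcm = x. S = 1/6y.
  reduce S modulo (f_1, f_2):
  remainder 1/6y ≠ 0; add g_3 = 1/6y to the basis.

The other S-polynomials (S(f_1,g_3), S(f_2,g_3)) all reduce to 0 modulo the current basis, so we have a Gröbner basis.
Inter-reduce: drop elements whose leading term is divisible by another's, tail-reduce, and make monic.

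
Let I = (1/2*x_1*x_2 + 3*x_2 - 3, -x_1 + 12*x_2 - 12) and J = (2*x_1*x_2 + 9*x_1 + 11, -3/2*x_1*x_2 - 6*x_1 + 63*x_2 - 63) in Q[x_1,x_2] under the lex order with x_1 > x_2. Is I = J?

No, the ideals differ.

Since reduced Gröbner bases are canonical representatives of ideals under a given ordering, it suffices to compute and compare them.
Buchberger on the first generating set:
f_1 = 1/2*x_1*x_2 + 3*x_2 - 3, LT = x_1*x_2.
f_2 = -x_1 + 12*x_2 - 12, LT = x_1.

S(f_1,f_2): lcm = x_1*x_2. S = 12*x_2**2 - 6*x_2 - 6.
  leading term x_2**2: no divisor's leading term divides it; move 12*x_2**2 to the remainder.
  leading term x_2: no divisor's leading term divides it; move -6*x_2 to the remainder.
  leading term 1: no divisor's leading term divides it; move -6 to the remainder.
  remainder 12*x_2**2 - 6*x_2 - 6 ≠ 0; add g_3 = 12*x_2**2 - 6*x_2 - 6 to the basis.

The other S-polynomials (S(f_1,g_3), S(f_2,g_3)) all reduce to 0 modulo the current basis, so we have a Gröbner basis.
Inter-reduce: drop elements whose leading term is divisible by another's, tail-reduce, and make monic.
Reduced Gröbner basis: {x_1 - 12*x_2 + 12, x_2**2 - 1/2*x_2 - 1/2}.

Buchberger on the second generating set:
h_1 = 2*x_1*x_2 + 9*x_1 + 11, LT = x_1*x_2.
h_2 = -3/2*x_1*x_2 - 6*x_1 + 63*x_2 - 63, LT = x_1*x_2.

S(h_1,h_2): lcm = x_1*x_2. S = 1/2*x_1 + 42*x_2 - 73/2.
  leading term x_1: no divisor's leading term divides it; move 1/2*x_1 to the remainder.
  leading term x_2: no divisor's leading term divides it; move 42*x_2 to the remainder.
  leading term 1: no divisor's leading term divides it; move -73/2 to the remainder.
  remainder 1/2*x_1 + 42*x_2 - 73/2 ≠ 0; add k_3 = 1/2*x_1 + 42*x_2 - 73/2 to the basis.

S(h_1,k_3): lcm = x_1*x_2. S = 9/2*x_1 - 84*x_2**2 + 73*x_2 + 11/2.
  leading term x_1: subtract (9)·k_3 from 9/2*x_1 - 84*x_2**2 + 73*x_2 + 11/2 → -84*x_2**2 - 305*x_2 + 334
  leading term x_2**2: no divisor's leading term divides it; move -84*x_2**2 to the remainder.
  leading term x_2: no divisor's leading term divides it; move -305*x_2 to the remainder.
  leading term 1: no divisor's leading term divides it; move 334 to the remainder.
  remainder -84*x_2**2 - 305*x_2 + 334 ≠ 0; add k_4 = -84*x_2**2 - 305*x_2 + 334 to the basis.

The other S-polynomials (S(h_2,k_3), S(h_1,k_4), S(h_2,k_4), S(k_3,k_4)) all reduce to 0 modulo the current basis, so we have a Gröbner basis.
Inter-reduce: drop elements whose leading term is divisible by another's, tail-reduce, and make monic.
Reduced Gröbner basis: {x_1 + 84*x_2 - 73, x_2**2 + 305/84*x_2 - 167/42}.

These differ, so the ideals are not equal.
The same test decides containment: I ⊆ J iff every generator of I reduces to 0 modulo a Gröbner basis of J.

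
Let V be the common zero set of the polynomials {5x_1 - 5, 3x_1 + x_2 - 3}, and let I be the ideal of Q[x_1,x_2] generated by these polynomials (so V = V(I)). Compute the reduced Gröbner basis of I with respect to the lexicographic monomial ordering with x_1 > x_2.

G = {x_1 - 1, x_2}

f_1 = 5x_1 - 5, LT = x_1.
f_2 = 3x_1 + x_2 - 3, LT = x_1.

S(f_1,f_2): lcm = x_1. S = -\tfrac{1}{3}x_2.
  leading term x_2: no divisor's leading term divides it; move -\tfrac{1}{3}x_2 to the remainder.
  remainder -\tfrac{1}{3}x_2 ≠ 0; add g_3 = -\tfrac{1}{3}x_2 to the basis.

The other S-polynomials (S(f_1,g_3), S(f_2,g_3)) all reduce to 0 modulo the current basis, so we have a Gröbner basis.
Inter-reduce: drop elements whose leading term is divisible by another's, tail-reduce, and make monic.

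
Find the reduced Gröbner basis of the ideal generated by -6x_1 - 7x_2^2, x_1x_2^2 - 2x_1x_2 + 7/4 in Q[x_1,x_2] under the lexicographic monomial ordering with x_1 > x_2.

f_1 = -6x_1 - 7x_2^2, LT = x_1.
f_2 = x_1x_2^2 - 2x_1x_2 + 7/4, LT = x_1x_2^2.

S(f_1,f_2): lcm = x_1x_2^2. S = 2x_1x_2 + 7/6x_2^4 - 7/4.
  leading term x_1x_2: subtract (-1/3x_2)·f_1 from 2x_1x_2 + 7/6x_2^4 - 7/4 → 7/6x_2^4 - 7/3x_2^3 - 7/4
  leading term x_2^4: no divisor's leading term divides it; move 7/6x_2^4 to the remainder.
  leading term x_2^3: no divisor's leading term divides it; move -7/3x_2^3 to the remainder.
  leading term 1: no divisor's leading term divides it; move -7/4 to the remainder.
  remainder 7/6x_2^4 - 7/3x_2^3 - 7/4 ≠ 0; add g_3 = 7/6x_2^4 - 7/3x_2^3 - 7/4 to the basis.

S(f_1,g_3): leading monomials are coprime, so the S-polynomial reduces to 0 (Buchberger's first criterion).
S(f_2,g_3): lcm = x_1x_2^4. S = 3/2x_1 + 7/4x_2^2.
  leading term x_1: subtract (-1/4)·f_1 from 3/2x_1 + 7/4x_2^2 → 0
  remainder 0.

Every S-polynomial of the final basis reduces to 0, so we have a Gröbner basis.
Inter-reduce: drop elements whose leading term is divisible by another's, tail-reduce, and make monic.

G = {x_1 + 7/6x_2^2, x_2^4 - 2x_2^3 - 3/2}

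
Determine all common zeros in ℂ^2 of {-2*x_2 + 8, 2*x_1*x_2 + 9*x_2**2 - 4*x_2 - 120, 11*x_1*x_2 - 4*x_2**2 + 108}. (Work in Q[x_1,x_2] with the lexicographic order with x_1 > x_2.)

{(-1, 4)}

Compute a lex Gröbner basis by Buchberger's algorithm.
f_1 = -2*x_2 + 8, LT = x_2.
f_2 = 2*x_1*x_2 + 9*x_2**2 - 4*x_2 - 120, LT = x_1*x_2.
f_3 = 11*x_1*x_2 - 4*x_2**2 + 108, LT = x_1*x_2.

S(f_1,f_2): lcm = x_1*x_2. S = -4*x_1 - 9/2*x_2**2 + 2*x_2 + 60.
  leading term x_1: no divisor's leading term divides it; move -4*x_1 to the remainder.
  leading term x_2**2: subtract (9/4*x_2)·f_1 from -9/2*x_2**2 + 2*x_2 + 60 → -16*x_2 + 60
  leading term x_2: subtract (8)·f_1 from -16*x_2 + 60 → -4
  leading term 1: no divisor's leading term divides it; move -4 to the remainder.
  remainder -4*x_1 - 4 ≠ 0; add h_4 = -4*x_1 - 4 to the basis.

The other S-polynomials (S(f_1,f_3), S(f_2,f_3), S(f_1,h_4), S(f_2,h_4), S(f_3,h_4)) all reduce to 0 modulo the current basis, so we have a Gröbner basis.
Inter-reduce: drop elements whose leading term is divisible by another's, tail-reduce, and make monic.
Reduced Gröbner basis: {x_1 + 1, x_2 - 4}.

The lex basis is triangular: the last element involves only x_2. Solving x_2 - 4 = 0 gives x_2 ∈ {4}; substituting each value into the earlier elements determines the remaining variables.
  x_2 = 4: the earlier basis element becomes x_1 + 1 = 0, giving x_1 = -1 — point (-1, 4).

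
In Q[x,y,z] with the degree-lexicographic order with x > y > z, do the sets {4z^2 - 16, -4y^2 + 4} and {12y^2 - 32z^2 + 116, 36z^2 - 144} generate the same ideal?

Yes, the ideals are equal.

Since reduced Gröbner bases are canonical representatives of ideals under a given ordering, it suffices to compute and compare them.
Buchberger on the first generating set:
f_1 = 4z^2 - 16, LT = z^2.
f_2 = -4y^2 + 4, LT = y^2.

The S-polynomials (S(f_1,f_2)) all reduce to 0 modulo the current basis, so we have a Gröbner basis.
Inter-reduce: drop elements whose leading term is divisible by another's, tail-reduce, and make monic.
Reduced Gröbner basis: {y^2 - 1, z^2 - 4}.

Buchberger on the second generating set:
h_1 = 12y^2 - 32z^2 + 116, LT = y^2.
h_2 = 36z^2 - 144, LT = z^2.

The S-polynomials (S(h_1,h_2)) all reduce to 0 modulo the current basis, so we have a Gröbner basis.
Inter-reduce: drop elements whose leading term is divisible by another's, tail-reduce, and make monic.
Reduced Gröbner basis: {y^2 - 1, z^2 - 4}.

The two bases agree; hence the ideals are identical.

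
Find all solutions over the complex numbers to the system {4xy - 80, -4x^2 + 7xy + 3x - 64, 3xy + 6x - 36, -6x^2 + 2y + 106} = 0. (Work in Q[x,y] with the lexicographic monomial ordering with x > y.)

Compute a lex Gröbner basis by Buchberger's algorithm.
f_1 = 4xy - 80, LT = xy.
f_2 = -4x^2 + 7xy + 3x - 64, LT = x^2.
f_3 = 3xy + 6x - 36, LT = xy.
f_4 = -6x^2 + 2y + 106, LT = x^2.

S(f_1,f_2): lcm = x^2y. S = 7/4xy^2 + 3/4xy - 20x - 16y.
  reduce S modulo (f_1, f_2, f_3, f_4):
  remainder -20x + 19y + 15 ≠ 0; add h_5 = -20x + 19y + 15 to the basis.

S(f_1,f_3): lcm = xy. S = -2x - 8.
  reduce S modulo (f_1, f_2, f_3, f_4, h_5):
  remainder -19/10y - 19/2 ≠ 0; add h_6 = -19/10y - 19/2 to the basis.

The other S-polynomials (S(f_1,f_4), S(f_2,f_3), S(f_2,f_4), S(f_3,f_4), S(f_1,h_5), S(f_2,h_5), S(f_3,h_5), S(f_4,h_5), S(f_1,h_6), S(f_2,h_6), S(f_3,h_6), S(f_4,h_6), S(h_5,h_6)) all reduce to 0 modulo the current basis, so we have a Gröbner basis.
Inter-reduce: drop elements whose leading term is divisible by another's, tail-reduce, and make monic.
Reduced Gröbner basis: {x + 4, y + 5}.

Since the basis is lex-ordered, y + 5 is univariate in y. Its roots are {-5}. Back-substituting each root into the other basis elements fixes the other coordinates.
  y = -5: the earlier basis element becomes x + 4 = 0, giving x = -4 — point (-4, -5).

{(-4, -5)}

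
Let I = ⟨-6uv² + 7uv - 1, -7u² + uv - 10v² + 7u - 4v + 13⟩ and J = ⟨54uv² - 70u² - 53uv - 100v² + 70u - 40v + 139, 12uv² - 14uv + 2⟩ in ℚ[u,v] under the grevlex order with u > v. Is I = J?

Yes, the ideals are equal.

Since reduced Gröbner bases are canonical representatives of ideals under a given ordering, it suffices to compute and compare them.
Buchberger on the first generating set:
f_1 = -6uv² + 7uv - 1, LT = uv².
f_2 = -7u² + uv - 10v² + 7u - 4v + 13, LT = u².

S(f_1,f_2): lcm = u²v². S = 1/7uv³ - 10/7v⁴ - 7/6u²v + uv² - 4/7v³ + 13/7v² + ⅙u.
  leading term uv³: subtract (-1/42v)·f_1 from 1/7uv³ - 10/7v⁴ - 7/6u²v + uv² - 4/7v³ + 13/7v² + ⅙u → -10/7v⁴ - 7/6u²v + 7/6uv² - 4/7v³ + 13/7v² + ⅙u - 1/42v
  leading term v⁴: no divisor's leading term divides it; move -10/7v⁴ to the remainder.
  leading term u²v: subtract (⅙v)·f_2 from -7/6u²v + 7/6uv² - 4/7v³ + 13/7v² + ⅙u - 1/42v → uv² + 23/21v³ - 7/6uv + 53/21v² + ⅙u - 46/21v
  leading term uv²: subtract (-⅙)·f_1 from uv² + 23/21v³ - 7/6uv + 53/21v² + ⅙u - 46/21v → 23/21v³ + 53/21v² + ⅙u - 46/21v - ⅙
  leading term v³: no divisor's leading term divides it; move 23/21v³ to the remainder.
  leading term v²: no divisor's leading term divides it; move 53/21v² to the remainder.
  leading term u: no divisor's leading term divides it; move ⅙u to the remainder.
  leading term v: no divisor's leading term divides it; move -46/21v to the remainder.
  leading term 1: no divisor's leading term divides it; move -⅙ to the remainder.
  remainder -10/7v⁴ + 23/21v³ + 53/21v² + ⅙u - 46/21v - ⅙ ≠ 0; add g_3 = -10/7v⁴ + 23/21v³ + 53/21v² + ⅙u - 46/21v - ⅙ to the basis.

The other S-polynomials (S(f_1,g_3), S(f_2,g_3)) all reduce to 0 modulo the current basis, so we have a Gröbner basis.
Inter-reduce: drop elements whose leading term is divisible by another's, tail-reduce, and make monic.
Reduced Gröbner basis: {v⁴ - 23/30v³ - 53/30v² - 7/60u + 23/15v + 7/60, uv² - 7/6uv + ⅙, u² - 1/7uv + 10/7v² - u + 4/7v - 13/7}.

Buchberger on the second generating set:
h_1 = 54uv² - 70u² - 53uv - 100v² + 70u - 40v + 139, LT = uv².
h_2 = 12uv² - 14uv + 2, LT = uv².

S(h_1,h_2): lcm = uv². S = -35/27u² + 5/27uv - 50/27v² + 35/27u - 20/27v + 65/27.
  leading term u²: no divisor's leading term divides it; move -35/27u² to the remainder.
  leading term uv: no divisor's leading term divides it; move 5/27uv to the remainder.
  leading term v²: no divisor's leading term divides it; move -50/27v² to the remainder.
  leading term u: no divisor's leading term divides it; move 35/27u to the remainder.
  leading term v: no divisor's leading term divides it; move -20/27v to the remainder.
  leading term 1: no divisor's leading term divides it; move 65/27 to the remainder.
  remainder -35/27u² + 5/27uv - 50/27v² + 35/27u - 20/27v + 65/27 ≠ 0; add k_3 = -35/27u² + 5/27uv - 50/27v² + 35/27u - 20/27v + 65/27 to the basis.

S(h_1,k_3): lcm = u²v². S = 1/7uv³ - 10/7v⁴ - 35/27u³ - 53/54u²v - 23/27uv² - 4/7v³ + 35/27u² - 20/27uv + 13/7v² + 139/54u.
  leading term uv³: subtract (1/378v)·h_1 from 1/7uv³ - 10/7v⁴ - 35/27u³ - 53/54u²v - 23/27uv² - 4/7v³ + 35/27u² - 20/27uv + 13/7v² + 139/54u → -10/7v⁴ - 35/27u³ - 43/54u²v - 269/378uv² - 58/189v³ + 35/27u² - 25/27uv + 53/27v² + 139/54u - 139/378v
  leading term v⁴: no divisor's leading term divides it; move -10/7v⁴ to the remainder.
  leading term u³: subtract (u)·k_3 from -35/27u³ - 43/54u²v - 269/378uv² - 58/189v³ + 35/27u² - 25/27uv + 53/27v² + 139/54u - 139/378v → -53/54u²v + 431/378uv² - 58/189v³ - 5/27uv + 53/27v² + ⅙u - 139/378v
  leading term u²v: subtract (53/70v)·k_3 from -53/54u²v + 431/378uv² - 58/189v³ - 5/27uv + 53/27v² + ⅙u - 139/378v → uv² + 23/21v³ - 7/6uv + 53/21v² + ⅙u - 46/21v
  leading term uv²: subtract (1/54)·h_1 from uv² + 23/21v³ - 7/6uv + 53/21v² + ⅙u - 46/21v → 23/21v³ + 35/27u² - 5/27uv + 827/189v² - 61/54u - 274/189v - 139/54
  leading term v³: no divisor's leading term divides it; move 23/21v³ to the remainder.
  leading term u²: subtract (-1)·k_3 from 35/27u² - 5/27uv + 827/189v² - 61/54u - 274/189v - 139/54 → 53/21v² + ⅙u - 46/21v - ⅙
  leading term v²: no divisor's leading term divides it; move 53/21v² to the remainder.
  leading term u: no divisor's leading term divides it; move ⅙u to the remainder.
  leading term v: no divisor's leading term divides it; move -46/21v to the remainder.
  leading term 1: no divisor's leading term divides it; move -⅙ to the remainder.
  remainder -10/7v⁴ + 23/21v³ + 53/21v² + ⅙u - 46/21v - ⅙ ≠ 0; add k_4 = -10/7v⁴ + 23/21v³ + 53/21v² + ⅙u - 46/21v - ⅙ to the basis.

The other S-polynomials (S(h_2,k_3), S(h_1,k_4), S(h_2,k_4), S(k_3,k_4)) all reduce to 0 modulo the current basis, so we have a Gröbner basis.
Inter-reduce: drop elements whose leading term is divisible by another's, tail-reduce, and make monic.
Reduced Gröbner basis: {v⁴ - 23/30v³ - 53/30v² - 7/60u + 23/15v + 7/60, uv² - 7/6uv + ⅙, u² - 1/7uv + 10/7v² - u + 4/7v - 13/7}.

These coincide, so the ideals are equal.
The choice of monomial ordering does not affect the verdict — as long as both bases are computed under the same ordering, their equality decides ideal equality.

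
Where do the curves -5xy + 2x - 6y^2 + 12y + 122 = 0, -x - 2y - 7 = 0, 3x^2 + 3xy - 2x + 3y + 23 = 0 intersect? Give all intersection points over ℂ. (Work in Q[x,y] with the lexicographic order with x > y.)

Compute a lex Gröbner basis by Buchberger's algorithm.
f_1 = -5xy + 2x - 6y^2 + 12y + 122, LT = xy.
f_2 = -x - 2y - 7, LT = x.
f_3 = 3x^2 + 3xy - 2x + 3y + 23, LT = x^2.

S(f_1,f_2): lcm = xy. S = -2/5x - 4/5y^2 - 47/5y - 122/5.
  reduce S modulo (f_1, f_2, f_3):
  remainder -4/5y^2 - 43/5y - 108/5 ≠ 0; add h_4 = -4/5y^2 - 43/5y - 108/5 to the basis.

S(f_1,f_3): lcm = x^2y. S = -2/5x^2 + 1/5xy^2 - 26/15xy - 122/5x - y^2 - 23/3y.
  reduce S modulo (f_1, f_2, f_3, h_4):
  remainder 99/8y + 99/2 ≠ 0; add h_5 = 99/8y + 99/2 to the basis.

The other S-polynomials (S(f_2,f_3), S(f_1,h_4), S(f_2,h_4), S(f_3,h_4), S(f_1,h_5), S(f_2,h_5), S(f_3,h_5), S(h_4,h_5)) all reduce to 0 modulo the current basis, so we have a Gröbner basis.
Inter-reduce: drop elements whose leading term is divisible by another's, tail-reduce, and make monic.
Reduced Gröbner basis: {x - 1, y + 4}.

Elimination: the polynomial y + 4 lies in the elimination ideal for y, so y ∈ {-4}. For each such y, the remaining basis elements (now univariate) give the rest of the solution.
  y = -4: the earlier basis element becomes x - 1 = 0, giving x = 1 — point (1, -4).

{(1, -4)}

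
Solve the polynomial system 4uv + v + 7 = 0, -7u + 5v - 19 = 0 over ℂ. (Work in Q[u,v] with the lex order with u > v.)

Compute a lex Gröbner basis by Buchberger's algorithm.
f_1 = 4uv + v + 7, LT = uv.
f_2 = -7u + 5v - 19, LT = u.

S(f_1,f_2): lcm = uv. S = \tfrac{5}{7}v^{2} - \tfrac{69}{28}v + \tfrac{7}{4}.
  reduce S modulo (f_1, f_2):
  remainder \tfrac{5}{7}v^{2} - \tfrac{69}{28}v + \tfrac{7}{4} ≠ 0; add h_3 = \tfrac{5}{7}v^{2} - \tfrac{69}{28}v + \tfrac{7}{4} to the basis.

The other S-polynomials (S(f_1,h_3), S(f_2,h_3)) all reduce to 0 modulo the current basis, so we have a Gröbner basis.
Inter-reduce: drop elements whose leading term is divisible by another's, tail-reduce, and make monic.
Reduced Gröbner basis: {u - \tfrac{5}{7}v + \tfrac{19}{7}, v^{2} - \tfrac{69}{20}v + \tfrac{49}{20}}.

The lex basis is triangular: the last element involves only v. Solving v^{2} - \tfrac{69}{20}v + \tfrac{49}{20} = 0 gives v ∈ {1, 49/20}; substituting each value into the earlier elements determines the remaining variables.
  v = 1: the earlier basis element becomes u + 2 = 0, giving u = -2 — point (-2, 1).
  v = 49/20: the earlier basis element becomes u + \tfrac{27}{28} = 0, giving u = -27/28 — point (-27/28, 49/20).

{(-2, 1), (-27/28, 49/20)}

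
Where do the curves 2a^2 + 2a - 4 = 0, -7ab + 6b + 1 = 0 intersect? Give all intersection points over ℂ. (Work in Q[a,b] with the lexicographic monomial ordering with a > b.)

Compute a lex Gröbner basis by Buchberger's algorithm.
f_1 = 2a^2 + 2a - 4, LT = a^2.
f_2 = -7ab + 6b + 1, LT = ab.

S(f_1,f_2): lcm = a^2b. S = 13/7ab + 1/7a - 2b.
  leading term ab: subtract (-13/49)·f_2 from 13/7ab + 1/7a - 2b → 1/7a - 20/49b + 13/49
  leading term a: no divisor's leading term divides it; move 1/7a to the remainder.
  leading term b: no divisor's leading term divides it; move -20/49b to the remainder.
  leading term 1: no divisor's leading term divides it; move 13/49 to the remainder.
  remainder 1/7a - 20/49b + 13/49 ≠ 0; add h_3 = 1/7a - 20/49b + 13/49 to the basis.

S(f_2,h_3): lcm = ab. S = 20/7b^2 - 19/7b - 1/7.
  leading term b^2: no divisor's leading term divides it; move 20/7b^2 to the remainder.
  leading term b: no divisor's leading term divides it; move -19/7b to the remainder.
  leading term 1: no divisor's leading term divides it; move -1/7 to the remainder.
  remainder 20/7b^2 - 19/7b - 1/7 ≠ 0; add h_4 = 20/7b^2 - 19/7b - 1/7 to the basis.

The other S-polynomials (S(f_1,h_3), S(f_1,h_4), S(f_2,h_4), S(h_3,h_4)) all reduce to 0 modulo the current basis, so we have a Gröbner basis.
Inter-reduce: drop elements whose leading term is divisible by another's, tail-reduce, and make monic.
Reduced Gröbner basis: {a - 20/7b + 13/7, b^2 - 19/20b - 1/20}.

Since the basis is lex-ordered, b^2 - 19/20b - 1/20 is univariate in b. Its roots are {-1/20, 1}. Back-substituting each root into the other basis elements fixes the other coordinates.
  b = -1/20: the earlier basis element becomes a + 2 = 0, giving a = -2 — point (-2, -1/20).
  b = 1: the earlier basis element becomes a - 1 = 0, giving a = 1 — point (1, 1).
Check: every point annihilates each of the original generators.
This is the nonlinear analogue of row-reducing a linear system.

{(-2, -1/20), (1, 1)}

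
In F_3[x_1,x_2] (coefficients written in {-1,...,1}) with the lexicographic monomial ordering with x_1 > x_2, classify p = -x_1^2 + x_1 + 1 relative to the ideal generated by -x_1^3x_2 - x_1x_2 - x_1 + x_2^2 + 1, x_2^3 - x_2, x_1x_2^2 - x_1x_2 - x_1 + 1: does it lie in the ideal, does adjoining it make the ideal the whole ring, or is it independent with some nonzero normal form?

Adjoining -x_1^2 + x_1 + 1 makes the ideal the whole ring: the system is inconsistent.

First compute the reduced Gröbner basis of I by Buchberger's algorithm.
f_1 = -x_1^3x_2 - x_1x_2 - x_1 + x_2^2 + 1, LT = x_1^3x_2.
f_2 = x_2^3 - x_2, LT = x_2^3.
f_3 = x_1x_2^2 - x_1x_2 - x_1 + 1, LT = x_1x_2^2.

S(f_1,f_2): lcm = x_1^3x_2^3. S = x_1^3x_2 + x_1x_2^3 + x_1x_2^2 - x_2^4 - x_2^2.
  leading term x_1^3x_2: subtract (-1)·f_1 from x_1^3x_2 + x_1x_2^3 + x_1x_2^2 - x_2^4 - x_2^2 → x_1x_2^3 + x_1x_2^2 - x_1x_2 - x_1 - x_2^4 + 1
  leading term x_1x_2^3: subtract (x_1)·f_2 from x_1x_2^3 + x_1x_2^2 - x_1x_2 - x_1 - x_2^4 + 1 → x_1x_2^2 - x_1 - x_2^4 + 1
  leading term x_1x_2^2: subtract (1)·f_3 from x_1x_2^2 - x_1 - x_2^4 + 1 → x_1x_2 - x_2^4
  leading term x_1x_2: no divisor's leading term divides it; move x_1x_2 to the remainder.
  leading term x_2^4: subtract (-x_2)·f_2 from -x_2^4 → -x_2^2
  leading term x_2^2: no divisor's leading term divides it; move -x_2^2 to the remainder.
  remainder x_1x_2 - x_2^2 ≠ 0; add h_4 = x_1x_2 - x_2^2 to the basis.

S(f_1,f_3): lcm = x_1^3x_2^2. S = x_1^3x_2 + x_1^3 - x_1^2 + x_1x_2^2 + x_1x_2 - x_2^3 - x_2.
  leading term x_1^3x_2: subtract (-1)·f_1 from x_1^3x_2 + x_1^3 - x_1^2 + x_1x_2^2 + x_1x_2 - x_2^3 - x_2 → x_1^3 - x_1^2 + x_1x_2^2 - x_1 - x_2^3 + x_2^2 - x_2 + 1
  leading term x_1^3: no divisor's leading term divides it; move x_1^3 to the remainder.
  leading term x_1^2: no divisor's leading term divides it; move -x_1^2 to the remainder.
  leading term x_1x_2^2: subtract (1)·f_3 from x_1x_2^2 - x_1 - x_2^3 + x_2^2 - x_2 + 1 → x_1x_2 - x_2^3 + x_2^2 - x_2
  leading term x_1x_2: subtract (1)·h_4 from x_1x_2 - x_2^3 + x_2^2 - x_2 → -x_2^3 - x_2^2 - x_2
  leading term x_2^3: subtract (-1)·f_2 from -x_2^3 - x_2^2 - x_2 → -x_2^2 + x_2
  leading term x_2^2: no divisor's leading term divides it; move -x_2^2 to the remainder.
  leading term x_2: no divisor's leading term divides it; move x_2 to the remainder.
  remainder x_1^3 - x_1^2 - x_2^2 + x_2 ≠ 0; add h_5 = x_1^3 - x_1^2 - x_2^2 + x_2 to the basis.

S(f_2,f_3): lcm = x_1x_2^3. S = x_1x_2^2 - x_2.
  leading term x_1x_2^2: subtract (1)·f_3 from x_1x_2^2 - x_2 → x_1x_2 + x_1 - x_2 - 1
  leading term x_1x_2: subtract (1)·h_4 from x_1x_2 + x_1 - x_2 - 1 → x_1 + x_2^2 - x_2 - 1
  leading term x_1: no divisor's leading term divides it; move x_1 to the remainder.
  leading term x_2^2: no divisor's leading term divides it; move x_2^2 to the remainder.
  leading term x_2: no divisor's leading term divides it; move -x_2 to the remainder.
  leading term 1: no divisor's leading term divides it; move -1 to the remainder.
  remainder x_1 + x_2^2 - x_2 - 1 ≠ 0; add h_6 = x_1 + x_2^2 - x_2 - 1 to the basis.

S(f_1,h_4): lcm = x_1^3x_2. S = x_1^2x_2^2 + x_1x_2 + x_1 - x_2^2 - 1.
  leading term x_1^2x_2^2: subtract (x_1)·f_3 from x_1^2x_2^2 + x_1x_2 + x_1 - x_2^2 - 1 → x_1^2x_2 + x_1^2 + x_1x_2 - x_2^2 - 1
  leading term x_1^2x_2: subtract (x_1)·h_4 from x_1^2x_2 + x_1^2 + x_1x_2 - x_2^2 - 1 → x_1^2 + x_1x_2^2 + x_1x_2 - x_2^2 - 1
  leading term x_1^2: subtract (x_1)·h_6 from x_1^2 + x_1x_2^2 + x_1x_2 - x_2^2 - 1 → -x_1x_2 + x_1 - x_2^2 - 1
  leading term x_1x_2: subtract (-1)·h_4 from -x_1x_2 + x_1 - x_2^2 - 1 → x_1 + x_2^2 - 1
  leading term x_1: subtract (1)·h_6 from x_1 + x_2^2 - 1 → x_2
  leading term x_2: no divisor's leading term divides it; move x_2 to the remainder.
  remainder x_2 ≠ 0; add h_7 = x_2 to the basis.

The other S-polynomials (S(f_2,h_4), S(f_3,h_4), S(f_1,h_5), S(f_2,h_5), S(f_3,h_5), S(h_4,h_5), S(f_1,h_6), S(f_2,h_6), S(f_3,h_6), S(h_4,h_6), S(h_5,h_6), S(f_1,h_7), S(f_2,h_7), S(f_3,h_7), S(h_4,h_7), S(h_5,h_7), S(h_6,h_7)) all reduce to 0 modulo the current basis, so we have a Gröbner basis.
Inter-reduce: drop elements whose leading term is divisible by another's, tail-reduce, and make monic.
Reduced Gröbner basis: {x_1 - 1, x_2}.
Label its elements g_1 = x_1 - 1, g_2 = x_2.

Reduce p = -x_1^2 + x_1 + 1 modulo G:
  leading term x_1^2: subtract (-x_1)·g_1 from -x_1^2 + x_1 + 1 → 1
  leading term 1: no divisor's leading term divides it; move 1 to the remainder.
  normal form = 1.
The normal form is nonzero, so p ∉ I. Since p minus its normal form lies in I, I + (p) = I + (r) where r = 1; decide whether this ideal is the whole ring.
Here r = 1 is a nonzero constant, hence a unit: 1 ∈ I + (p), the Gröbner basis of I + (p) is {1}, and the enlarged system has no common solution — adjoining p is inconsistent.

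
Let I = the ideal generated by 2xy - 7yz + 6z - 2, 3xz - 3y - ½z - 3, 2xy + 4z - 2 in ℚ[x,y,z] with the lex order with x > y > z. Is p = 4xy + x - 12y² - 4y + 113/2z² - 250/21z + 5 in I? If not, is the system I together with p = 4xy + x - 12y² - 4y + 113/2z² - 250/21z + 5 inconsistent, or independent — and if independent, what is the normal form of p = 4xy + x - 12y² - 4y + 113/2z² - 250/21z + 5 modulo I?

First compute the reduced Gröbner basis of I by Buchberger's algorithm.
f_1 = 2xy - 7yz + 6z - 2, LT = xy.
f_2 = 3xz - 3y - ½z - 3, LT = xz.
f_3 = 2xy + 4z - 2, LT = xy.

S(f_1,f_2): lcm = xyz. S = y² - 7/2yz² + ⅙yz + y + 3z² - z.
  reduce S modulo (f_1, f_2, f_3):
  remainder y² - 7/2yz² + ⅙yz + y + 3z² - z ≠ 0; add h_4 = y² - 7/2yz² + ⅙yz + y + 3z² - z to the basis.

S(f_1,f_3): lcm = xy. S = -7/2yz + z.
  reduce S modulo (f_1, f_2, f_3, h_4):
  remainder -7/2yz + z ≠ 0; add h_5 = -7/2yz + z to the basis.

S(f_3,h_4): lcm = xy². S = 7/2xyz² - ⅙xyz - xy - 3xz² + xz + 2yz - y.
  reduce S modulo (f_1, f_2, f_3, h_4, h_5):
  remainder -7z³ + 10/3z² - 9/7z ≠ 0; add h_6 = -7z³ + 10/3z² - 9/7z to the basis.

S(f_1,h_5): lcm = xyz. S = 2/7xz - 7/2yz² + 3z² - z.
  reduce S modulo (f_1, f_2, f_3, h_4, h_5, h_6):
  remainder 2/7y + 2z² - 20/21z + 2/7 ≠ 0; add h_7 = 2/7y + 2z² - 20/21z + 2/7 to the basis.

S(f_1,h_7): lcm = xy. S = -7xz² + 10/3xz - x - 7/2yz + 3z - 1.
  reduce S modulo (f_1, f_2, f_3, h_4, h_5, h_6, h_7):
  remainder -x - 49/2z² + 14/3z - 1 ≠ 0; add h_8 = -x - 49/2z² + 14/3z - 1 to the basis.

The other S-polynomials (S(f_2,f_3), S(f_1,h_4), S(f_2,h_4), S(f_2,h_5), S(f_3,h_5), S(h_4,h_5), S(f_1,h_6), S(f_2,h_6), S(f_3,h_6), S(h_4,h_6), S(h_5,h_6), S(f_2,h_7), S(f_3,h_7), S(h_4,h_7), S(h_5,h_7), S(h_6,h_7), S(f_1,h_8), S(f_2,h_8), S(f_3,h_8), S(h_4,h_8), S(h_5,h_8), S(h_6,h_8), S(h_7,h_8)) all reduce to 0 modulo the current basis, so we have a Gröbner basis.
Inter-reduce: drop elements whose leading term is divisible by another's, tail-reduce, and make monic.
Reduced Gröbner basis: {x + 49/2z² - 14/3z + 1, y + 7z² - 10/3z + 1, z³ - 10/21z² + 9/49z}.
Label its elements g_1 = x + 49/2z² - 14/3z + 1, g_2 = y + 7z² - 10/3z + 1, g_3 = z³ - 10/21z² + 9/49z.

Reduce p = 4xy + x - 12y² - 4y + 113/2z² - 250/21z + 5 modulo G:
  leading term xy: subtract (4y)·g_1 from 4xy + x - 12y² - 4y + 113/2z² - 250/21z + 5 → x - 12y² - 98yz² + 56/3yz - 8y + 113/2z² - 250/21z + 5
  leading term x: subtract (1)·g_1 from x - 12y² - 98yz² + 56/3yz - 8y + 113/2z² - 250/21z + 5 → -12y² - 98yz² + 56/3yz - 8y + 32z² - 152/21z + 4
  leading term y²: subtract (-12y)·g_2 from -12y² - 98yz² + 56/3yz - 8y + 32z² - 152/21z + 4 → -14yz² - 64/3yz + 4y + 32z² - 152/21z + 4
  leading term yz²: subtract (-14z²)·g_2 from -14yz² - 64/3yz + 4y + 32z² - 152/21z + 4 → -64/3yz + 4y + 98z⁴ - 140/3z³ + 46z² - 152/21z + 4
  leading term yz: subtract (-64/3z)·g_2 from -64/3yz + 4y + 98z⁴ - 140/3z³ + 46z² - 152/21z + 4 → 4y + 98z⁴ + 308/3z³ - 226/9z² + 296/21z + 4
  leading term y: subtract (4)·g_2 from 4y + 98z⁴ + 308/3z³ - 226/9z² + 296/21z + 4 → 98z⁴ + 308/3z³ - 478/9z² + 192/7z
  leading term z⁴: subtract (98z)·g_3 from 98z⁴ + 308/3z³ - 478/9z² + 192/7z → 448/3z³ - 640/9z² + 192/7z
  leading term z³: subtract (448/3)·g_3 from 448/3z³ - 640/9z² + 192/7z → 0
  normal form = 0.
Since the normal form is 0, p ∈ I.

Ideal membership is decidable via reduction modulo a Gröbner basis.

4xy + x - 12y² - 4y + 113/2z² - 250/21z + 5 lies in I (it reduces to 0).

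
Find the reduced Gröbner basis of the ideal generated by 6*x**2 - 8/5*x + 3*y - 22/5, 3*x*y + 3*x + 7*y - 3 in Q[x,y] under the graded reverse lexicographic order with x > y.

f_1 = 6*x**2 - 8/5*x + 3*y - 22/5, LT = x**2.
f_2 = 3*x*y + 3*x + 7*y - 3, LT = x*y.

S(f_1,f_2): lcm = x**2*y. S = -x**2 - 13/5*x*y + 1/2*y**2 + x - 11/15*y.
  reduce S modulo (f_1, f_2):
  remainder 1/2*y**2 + 10/3*x + 35/6*y - 10/3 ≠ 0; add g_3 = 1/2*y**2 + 10/3*x + 35/6*y - 10/3 to the basis.

The other S-polynomials (S(f_1,g_3), S(f_2,g_3)) all reduce to 0 modulo the current basis, so we have a Gröbner basis.

G = {x**2 - 4/15*x + 1/2*y - 11/15, x*y + x + 7/3*y - 1, y**2 + 20/3*x + 35/3*y - 20/3}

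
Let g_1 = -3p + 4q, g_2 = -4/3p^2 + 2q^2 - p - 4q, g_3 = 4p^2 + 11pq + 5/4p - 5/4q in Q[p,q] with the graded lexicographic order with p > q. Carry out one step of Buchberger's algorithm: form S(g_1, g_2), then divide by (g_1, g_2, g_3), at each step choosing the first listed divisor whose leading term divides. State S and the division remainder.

S(g_1, g_2) = -4/3pq + 3/2q^2 - 3/4p - 3q; remainder on division = -5/18q^2 - 4q.

lcm(LM(g_1), LM(g_2)) = p^2.
S = (lcm/LT(g_1))·g_1 − (lcm/LT(g_2))·g_2 = -4/3pq + 3/2q^2 - 3/4p - 3q.
Reduce S modulo (g_1, g_2, g_3) in that order:
  leading term pq: subtract (4/9q)·g_1 from -4/3pq + 3/2q^2 - 3/4p - 3q → -5/18q^2 - 3/4p - 3q
  leading term q^2: no divisor's leading term divides it; move -5/18q^2 to the remainder.
  leading term p: subtract (1/4)·g_1 from -3/4p - 3q → -4q
  leading term q: no divisor's leading term divides it; move -4q to the remainder.
The remainder -5/18q^2 - 4q is nonzero, so it would be added as the next basis element.
An S-polynomial is built so that the two leading terms cancel; whether anything survives reduction is exactly the Gröbner-basis criterion.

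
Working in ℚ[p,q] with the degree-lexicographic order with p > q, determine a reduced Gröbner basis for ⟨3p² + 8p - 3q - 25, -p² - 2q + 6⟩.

Buchberger's algorithm terminates because the ascending chain of leading-term ideals stabilizes.

f_1 = 3p² + 8p - 3q - 25, LT = p².
f_2 = -p² - 2q + 6, LT = p².

S(f_1,f_2): lcm = p². S = 8/3p - 3q - 7/3.
  reduce S modulo (f_1, f_2):
  remainder 8/3p - 3q - 7/3 ≠ 0; add g_3 = 8/3p - 3q - 7/3 to the basis.

S(f_1,g_3): lcm = p². S = 9/8pq + 85/24p - q - 25/3.
  reduce S modulo (f_1, f_2, g_3):
  remainder 81/64q² + 127/32q - 335/64 ≠ 0; add g_4 = 81/64q² + 127/32q - 335/64 to the basis.

The other S-polynomials (S(f_2,g_3), S(f_1,g_4), S(f_2,g_4), S(g_3,g_4)) all reduce to 0 modulo the current basis, so we have a Gröbner basis.
Inter-reduce: drop elements whose leading term is divisible by another's, tail-reduce, and make monic.

G = {q² + 254/81q - 335/81, p - 9/8q - ⅞}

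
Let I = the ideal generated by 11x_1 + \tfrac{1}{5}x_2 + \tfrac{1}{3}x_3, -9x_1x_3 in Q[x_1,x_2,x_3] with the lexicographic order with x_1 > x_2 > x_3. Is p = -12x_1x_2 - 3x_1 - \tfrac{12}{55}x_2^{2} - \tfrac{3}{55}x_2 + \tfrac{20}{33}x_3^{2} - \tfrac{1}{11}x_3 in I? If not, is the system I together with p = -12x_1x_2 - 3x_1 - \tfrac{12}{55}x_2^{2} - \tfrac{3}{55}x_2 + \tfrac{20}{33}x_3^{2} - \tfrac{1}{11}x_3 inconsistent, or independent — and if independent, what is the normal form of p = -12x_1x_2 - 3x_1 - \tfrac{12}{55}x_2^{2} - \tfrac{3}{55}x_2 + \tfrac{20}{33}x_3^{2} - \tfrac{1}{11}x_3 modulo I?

-12x_1x_2 - 3x_1 - \tfrac{12}{55}x_2^{2} - \tfrac{3}{55}x_2 + \tfrac{20}{33}x_3^{2} - \tfrac{1}{11}x_3 lies in I (it reduces to 0).

First compute the reduced Gröbner basis of I by Buchberger's algorithm.
f_1 = 11x_1 + \tfrac{1}{5}x_2 + \tfrac{1}{3}x_3, LT = x_1.
f_2 = -9x_1x_3, LT = x_1x_3.

S(f_1,f_2): lcm = x_1x_3. S = \tfrac{1}{55}x_2x_3 + \tfrac{1}{33}x_3^{2}.
  leading term x_2x_3: no divisor's leading term divides it; move \tfrac{1}{55}x_2x_3 to the remainder.
  leading term x_3^{2}: no divisor's leading term divides it; move \tfrac{1}{33}x_3^{2} to the remainder.
  remainder \tfrac{1}{55}x_2x_3 + \tfrac{1}{33}x_3^{2} ≠ 0; add h_3 = \tfrac{1}{55}x_2x_3 + \tfrac{1}{33}x_3^{2} to the basis.

The other S-polynomials (S(f_1,h_3), S(f_2,h_3)) all reduce to 0 modulo the current basis, so we have a Gröbner basis.
Inter-reduce: drop elements whose leading term is divisible by another's, tail-reduce, and make monic.
Reduced Gröbner basis: {x_1 + \tfrac{1}{55}x_2 + \tfrac{1}{33}x_3, x_2x_3 + \tfrac{5}{3}x_3^{2}}.
Label its elements g_1 = x_1 + \tfrac{1}{55}x_2 + \tfrac{1}{33}x_3, g_2 = x_2x_3 + \tfrac{5}{3}x_3^{2}.

Reduce p = -12x_1x_2 - 3x_1 - \tfrac{12}{55}x_2^{2} - \tfrac{3}{55}x_2 + \tfrac{20}{33}x_3^{2} - \tfrac{1}{11}x_3 modulo G:
  leading term x_1x_2: subtract (-12x_2)·g_1 from -12x_1x_2 - 3x_1 - \tfrac{12}{55}x_2^{2} - \tfrac{3}{55}x_2 + \tfrac{20}{33}x_3^{2} - \tfrac{1}{11}x_3 → -3x_1 + \tfrac{4}{11}x_2x_3 - \tfrac{3}{55}x_2 + \tfrac{20}{33}x_3^{2} - \tfrac{1}{11}x_3
  leading term x_1: subtract (-3)·g_1 from -3x_1 + \tfrac{4}{11}x_2x_3 - \tfrac{3}{55}x_2 + \tfrac{20}{33}x_3^{2} - \tfrac{1}{11}x_3 → \tfrac{4}{11}x_2x_3 + \tfrac{20}{33}x_3^{2}
  leading term x_2x_3: subtract (\tfrac{4}{11})·g_2 from \tfrac{4}{11}x_2x_3 + \tfrac{20}{33}x_3^{2} → 0
  normal form = 0.
Since the normal form is 0, p ∈ I.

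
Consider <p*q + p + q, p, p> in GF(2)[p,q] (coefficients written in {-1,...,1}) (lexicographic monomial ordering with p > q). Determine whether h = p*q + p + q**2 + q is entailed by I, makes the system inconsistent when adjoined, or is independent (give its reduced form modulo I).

First compute the reduced Gröbner basis of I by Buchberger's algorithm.
f_1 = p*q + p + q, LT = p*q.
f_2 = p, LT = p.
f_3 = p, LT = p.

S(f_1,f_2): lcm = p*q. S = p + q.
  reduce S modulo (f_1, f_2, f_3):
  remainder q ≠ 0; add k_4 = q to the basis.

The other S-polynomials (S(f_1,f_3), S(f_2,f_3), S(f_1,k_4), S(f_2,k_4), S(f_3,k_4)) all reduce to 0 modulo the current basis, so we have a Gröbner basis.
Inter-reduce: drop elements whose leading term is divisible by another's, tail-reduce, and make monic.
Reduced Gröbner basis: {p, q}.
Label its elements g_1 = p, g_2 = q.

Reduce h = p*q + p + q**2 + q modulo G:
  leading term p*q: subtract (q)·g_1 from p*q + p + q**2 + q → p + q**2 + q
  leading term p: subtract (1)·g_1 from p + q**2 + q → q**2 + q
  leading term q**2: subtract (q)·g_2 from q**2 + q → q
  leading term q: subtract (1)·g_2 from q → 0
  normal form = 0.
Since the normal form is 0, h ∈ I.

p*q + p + q**2 + q lies in I (it reduces to 0).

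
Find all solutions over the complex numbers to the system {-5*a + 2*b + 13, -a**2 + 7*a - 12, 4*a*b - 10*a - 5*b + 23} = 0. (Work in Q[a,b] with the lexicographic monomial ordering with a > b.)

{(3, 1)}

Compute a lex Gröbner basis by Buchberger's algorithm.
f_1 = -5*a + 2*b + 13, LT = a.
f_2 = -a**2 + 7*a - 12, LT = a**2.
f_3 = 4*a*b - 10*a - 5*b + 23, LT = a*b.

S(f_1,f_2): lcm = a**2. S = -2/5*a*b + 22/5*a - 12.
  reduce S modulo (f_1, f_2, f_3):
  remainder -4/25*b**2 + 18/25*b - 14/25 ≠ 0; add h_4 = -4/25*b**2 + 18/25*b - 14/25 to the basis.

S(f_1,f_3): lcm = a*b. S = 5/2*a - 2/5*b**2 - 27/20*b - 23/4.
  reduce S modulo (f_1, f_2, f_3, h_4):
  remainder -43/20*b + 43/20 ≠ 0; add h_5 = -43/20*b + 43/20 to the basis.

The other S-polynomials (S(f_2,f_3), S(f_1,h_4), S(f_2,h_4), S(f_3,h_4), S(f_1,h_5), S(f_2,h_5), S(f_3,h_5), S(h_4,h_5)) all reduce to 0 modulo the current basis, so we have a Gröbner basis.
Inter-reduce: drop elements whose leading term is divisible by another's, tail-reduce, and make monic.
Reduced Gröbner basis: {a - 3, b - 1}.

Since the basis is lex-ordered, b - 1 is univariate in b. Its roots are {1}. Back-substituting each root into the other basis elements fixes the other coordinates.
  b = 1: the earlier basis element becomes a - 3 = 0, giving a = 3 — point (3, 1).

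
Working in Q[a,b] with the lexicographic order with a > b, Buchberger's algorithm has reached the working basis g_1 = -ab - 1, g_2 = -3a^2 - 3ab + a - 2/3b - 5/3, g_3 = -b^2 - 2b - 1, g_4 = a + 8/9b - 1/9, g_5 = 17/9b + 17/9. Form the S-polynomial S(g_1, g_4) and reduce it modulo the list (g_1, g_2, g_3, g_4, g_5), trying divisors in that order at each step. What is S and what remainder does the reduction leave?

S(g_1, g_4) = -8/9b^2 + 1/9b + 1; remainder on division = 0.

lcm(LM(g_1), LM(g_4)) = ab.
S = (lcm/LT(g_1))·g_1 − (lcm/LT(g_4))·g_4 = -8/9b^2 + 1/9b + 1.
Reduce S modulo (g_1, g_2, g_3, g_4, g_5) in that order:
  leading term b^2: subtract (8/9)·g_3 from -8/9b^2 + 1/9b + 1 → 17/9b + 17/9
  leading term b: subtract (1)·g_5 from 17/9b + 17/9 → 0
The remainder is 0, so this S-polynomial contributes no new basis element.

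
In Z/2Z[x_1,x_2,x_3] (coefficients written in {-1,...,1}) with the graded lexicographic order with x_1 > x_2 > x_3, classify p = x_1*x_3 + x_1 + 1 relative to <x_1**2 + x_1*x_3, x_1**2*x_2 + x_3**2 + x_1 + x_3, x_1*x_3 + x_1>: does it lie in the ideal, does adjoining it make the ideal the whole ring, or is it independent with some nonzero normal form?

First compute the reduced Gröbner basis of I by Buchberger's algorithm.
f_1 = x_1**2 + x_1*x_3, LT = x_1**2.
f_2 = x_1**2*x_2 + x_3**2 + x_1 + x_3, LT = x_1**2*x_2.
f_3 = x_1*x_3 + x_1, LT = x_1*x_3.

S(f_1,f_2): lcm = x_1**2*x_2. S = x_1*x_2*x_3 + x_3**2 + x_1 + x_3.
  reduce S modulo (f_1, f_2, f_3):
  remainder x_1*x_2 + x_3**2 + x_1 + x_3 ≠ 0; add h_4 = x_1*x_2 + x_3**2 + x_1 + x_3 to the basis.

S(f_2,f_3): lcm = x_1**2*x_2*x_3. S = x_1**2*x_2 + x_3**3 + x_1*x_3 + x_3**2.
  reduce S modulo (f_1, f_2, f_3, h_4):
  remainder x_3**3 + x_3 ≠ 0; add h_5 = x_3**3 + x_3 to the basis.

S(f_1,h_4): lcm = x_1**2*x_2. S = x_1*x_2*x_3 + x_1*x_3**2 + x_1**2 + x_1*x_3.
  reduce S modulo (f_1, f_2, f_3, h_4, h_5):
  remainder x_3**2 + x_3 ≠ 0; add h_6 = x_3**2 + x_3 to the basis.

The other S-polynomials (S(f_1,f_3), S(f_2,h_4), S(f_3,h_4), S(f_1,h_5), S(f_2,h_5), S(f_3,h_5), S(h_4,h_5), S(f_1,h_6), S(f_2,h_6), S(f_3,h_6), S(h_4,h_6), S(h_5,h_6)) all reduce to 0 modulo the current basis, so we have a Gröbner basis.
Inter-reduce: drop elements whose leading term is divisible by another's, tail-reduce, and make monic.
Reduced Gröbner basis: {x_1**2 + x_1, x_1*x_2 + x_1, x_1*x_3 + x_1, x_3**2 + x_3}.
Label its elements g_1 = x_1**2 + x_1, g_2 = x_1*x_2 + x_1, g_3 = x_1*x_3 + x_1, g_4 = x_3**2 + x_3.

Reduce p = x_1*x_3 + x_1 + 1 modulo G:
  leading term x_1*x_3: subtract (1)·g_3 from x_1*x_3 + x_1 + 1 → 1
  leading term 1: no divisor's leading term divides it; move 1 to the remainder.
  normal form = 1.
The normal form is nonzero, so p ∉ I. Since p minus its normal form lies in I, I + (p) = I + (r) where r = 1; decide whether this ideal is the whole ring.
Here r = 1 is a nonzero constant, hence a unit: 1 ∈ I + (p), the Gröbner basis of I + (p) is {1}, and the enlarged system has no common solution — adjoining p is inconsistent.

Ideal membership is decidable via reduction modulo a Gröbner basis.

Adjoining x_1*x_3 + x_1 + 1 makes the ideal the whole ring: the system is inconsistent.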